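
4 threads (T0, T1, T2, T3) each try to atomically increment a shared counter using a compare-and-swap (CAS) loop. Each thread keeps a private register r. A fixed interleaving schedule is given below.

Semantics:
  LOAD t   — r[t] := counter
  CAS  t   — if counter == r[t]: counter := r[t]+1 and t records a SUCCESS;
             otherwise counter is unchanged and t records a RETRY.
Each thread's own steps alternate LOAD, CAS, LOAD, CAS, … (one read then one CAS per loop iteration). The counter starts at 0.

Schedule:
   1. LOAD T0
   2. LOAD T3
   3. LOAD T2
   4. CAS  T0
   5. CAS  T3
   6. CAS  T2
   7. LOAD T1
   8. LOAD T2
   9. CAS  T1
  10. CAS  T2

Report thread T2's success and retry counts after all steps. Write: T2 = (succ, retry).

T2 = (0, 2)

step 1: T0 LOAD ⇒ load; ctr=0 reg=0
step 2: T3 LOAD ⇒ load; ctr=0 reg=0
step 3: T2 LOAD ⇒ load; ctr=0 reg=0
step 4: T0 CAS ⇒ ok; ctr=1 reg=0
step 5: T3 CAS ⇒ retry; ctr=1 reg=0
step 6: T2 CAS ⇒ retry; ctr=1 reg=0
step 7: T1 LOAD ⇒ load; ctr=1 reg=1
step 8: T2 LOAD ⇒ load; ctr=1 reg=1
step 9: T1 CAS ⇒ ok; ctr=2 reg=1
step 10: T2 CAS ⇒ retry; ctr=2 reg=1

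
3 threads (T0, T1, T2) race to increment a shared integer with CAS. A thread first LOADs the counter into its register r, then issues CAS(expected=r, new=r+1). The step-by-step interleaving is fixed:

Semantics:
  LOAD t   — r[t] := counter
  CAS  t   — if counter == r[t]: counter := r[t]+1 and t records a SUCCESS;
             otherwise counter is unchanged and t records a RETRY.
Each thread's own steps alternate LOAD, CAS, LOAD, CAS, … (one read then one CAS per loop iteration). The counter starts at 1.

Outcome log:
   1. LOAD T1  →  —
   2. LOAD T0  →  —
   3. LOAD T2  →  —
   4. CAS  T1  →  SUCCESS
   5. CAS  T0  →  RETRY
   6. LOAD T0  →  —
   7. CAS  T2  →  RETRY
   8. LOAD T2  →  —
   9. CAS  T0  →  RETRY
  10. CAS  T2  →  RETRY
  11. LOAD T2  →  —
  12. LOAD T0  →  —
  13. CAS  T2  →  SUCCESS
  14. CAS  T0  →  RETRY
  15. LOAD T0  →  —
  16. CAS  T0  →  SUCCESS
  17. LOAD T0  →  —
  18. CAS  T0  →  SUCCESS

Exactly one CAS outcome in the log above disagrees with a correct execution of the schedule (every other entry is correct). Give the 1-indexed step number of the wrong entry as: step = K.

step = 9

Correct run:
[1] T1.load  rd  (counter 1, T1.r 1)
[2] T0.load  rd  (counter 1, T0.r 1)
[3] T2.load  rd  (counter 1, T2.r 1)
[4] T1.cas  hit  (counter 2, T1.r 1)
[5] T0.cas  miss  (counter 2, T0.r 1)
[6] T0.load  rd  (counter 2, T0.r 2)
[7] T2.cas  miss  (counter 2, T2.r 1)
[8] T2.load  rd  (counter 2, T2.r 2)
[9] T0.cas  hit  (counter 3, T0.r 2)
[10] T2.cas  miss  (counter 3, T2.r 2)
[11] T2.load  rd  (counter 3, T2.r 3)
[12] T0.load  rd  (counter 3, T0.r 3)
[13] T2.cas  hit  (counter 4, T2.r 3)
[14] T0.cas  miss  (counter 4, T0.r 3)
[15] T0.load  rd  (counter 4, T0.r 4)
[16] T0.cas  hit  (counter 5, T0.r 4)
[17] T0.load  rd  (counter 5, T0.r 5)
[18] T0.cas  hit  (counter 6, T0.r 5)
Flip is step 9.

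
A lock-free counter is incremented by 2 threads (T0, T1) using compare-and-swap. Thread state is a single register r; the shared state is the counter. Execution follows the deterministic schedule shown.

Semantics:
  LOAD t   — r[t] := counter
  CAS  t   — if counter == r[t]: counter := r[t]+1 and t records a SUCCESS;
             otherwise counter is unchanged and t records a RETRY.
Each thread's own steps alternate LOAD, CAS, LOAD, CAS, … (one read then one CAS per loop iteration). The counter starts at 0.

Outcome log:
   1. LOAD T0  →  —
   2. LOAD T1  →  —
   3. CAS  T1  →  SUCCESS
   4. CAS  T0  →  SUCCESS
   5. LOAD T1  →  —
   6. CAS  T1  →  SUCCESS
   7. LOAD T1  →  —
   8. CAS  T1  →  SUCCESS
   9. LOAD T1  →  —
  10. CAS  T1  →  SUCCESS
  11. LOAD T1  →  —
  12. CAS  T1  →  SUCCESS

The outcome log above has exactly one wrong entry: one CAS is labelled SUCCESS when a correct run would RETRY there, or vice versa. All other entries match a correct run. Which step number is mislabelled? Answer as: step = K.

Re-executing:
[1] T0.load  rd  (counter 0, T0.r 0)
[2] T1.load  rd  (counter 0, T1.r 0)
[3] T1.cas  hit  (counter 1, T1.r 0)
[4] T0.cas  miss  (counter 1, T0.r 0)
[5] T1.load  rd  (counter 1, T1.r 1)
[6] T1.cas  hit  (counter 2, T1.r 1)
[7] T1.load  rd  (counter 2, T1.r 2)
[8] T1.cas  hit  (counter 3, T1.r 2)
[9] T1.load  rd  (counter 3, T1.r 3)
[10] T1.cas  hit  (counter 4, T1.r 3)
[11] T1.load  rd  (counter 4, T1.r 4)
[12] T1.cas  hit  (counter 5, T1.r 4)
Flip is step 4.

step = 4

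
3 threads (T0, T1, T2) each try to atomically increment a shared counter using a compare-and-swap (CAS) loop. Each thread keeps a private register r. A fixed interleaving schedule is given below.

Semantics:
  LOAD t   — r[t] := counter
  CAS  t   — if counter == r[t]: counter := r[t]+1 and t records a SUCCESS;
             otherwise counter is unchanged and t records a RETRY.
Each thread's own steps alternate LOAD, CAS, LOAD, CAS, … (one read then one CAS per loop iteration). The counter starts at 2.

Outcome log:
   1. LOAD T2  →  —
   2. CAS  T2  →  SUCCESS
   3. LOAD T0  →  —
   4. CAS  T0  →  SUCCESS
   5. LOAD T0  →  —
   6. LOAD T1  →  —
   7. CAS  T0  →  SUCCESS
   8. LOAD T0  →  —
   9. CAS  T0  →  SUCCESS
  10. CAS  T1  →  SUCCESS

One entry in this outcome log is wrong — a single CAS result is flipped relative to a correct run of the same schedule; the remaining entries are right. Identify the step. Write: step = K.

step = 10

Re-executing:
#1 T2 reads 2
#2 T2 CAS(2→3) writes; counter now 3
#3 T0 reads 3
#4 T0 CAS(3→4) writes; counter now 4
#5 T0 reads 4
#6 T1 reads 4
#7 T0 CAS(4→5) writes; counter now 5
#8 T0 reads 5
#9 T0 CAS(5→6) writes; counter now 6
#10 T1 CAS(4→5) fails; counter now 6
Flip is step 10.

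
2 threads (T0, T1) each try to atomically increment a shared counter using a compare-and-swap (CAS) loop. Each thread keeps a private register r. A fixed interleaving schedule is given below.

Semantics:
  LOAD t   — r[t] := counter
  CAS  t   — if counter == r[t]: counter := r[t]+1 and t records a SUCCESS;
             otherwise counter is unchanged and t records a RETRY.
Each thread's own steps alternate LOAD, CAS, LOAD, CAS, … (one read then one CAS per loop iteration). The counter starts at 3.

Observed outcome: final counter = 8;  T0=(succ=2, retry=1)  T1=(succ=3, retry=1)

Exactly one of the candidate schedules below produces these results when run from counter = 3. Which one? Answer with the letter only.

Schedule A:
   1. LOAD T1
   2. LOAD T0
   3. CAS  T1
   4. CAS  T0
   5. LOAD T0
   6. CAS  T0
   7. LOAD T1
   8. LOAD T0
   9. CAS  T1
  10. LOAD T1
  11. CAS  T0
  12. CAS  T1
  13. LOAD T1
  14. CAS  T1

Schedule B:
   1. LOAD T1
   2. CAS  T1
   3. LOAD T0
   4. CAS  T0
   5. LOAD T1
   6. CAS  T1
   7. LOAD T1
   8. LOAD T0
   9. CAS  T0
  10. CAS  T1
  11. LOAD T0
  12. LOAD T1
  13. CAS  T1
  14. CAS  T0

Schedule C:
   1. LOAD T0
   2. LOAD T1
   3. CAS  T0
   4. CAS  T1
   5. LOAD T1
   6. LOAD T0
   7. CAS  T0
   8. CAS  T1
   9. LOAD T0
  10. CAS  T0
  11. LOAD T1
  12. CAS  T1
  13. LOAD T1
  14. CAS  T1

Simulating candidate B:
step 1: T1 LOAD ⇒ load; ctr=3 reg=3
step 2: T1 CAS ⇒ ok; ctr=4 reg=3
step 3: T0 LOAD ⇒ load; ctr=4 reg=4
step 4: T0 CAS ⇒ ok; ctr=5 reg=4
step 5: T1 LOAD ⇒ load; ctr=5 reg=5
step 6: T1 CAS ⇒ ok; ctr=6 reg=5
step 7: T1 LOAD ⇒ load; ctr=6 reg=6
step 8: T0 LOAD ⇒ load; ctr=6 reg=6
step 9: T0 CAS ⇒ ok; ctr=7 reg=6
step 10: T1 CAS ⇒ retry; ctr=7 reg=6
step 11: T0 LOAD ⇒ load; ctr=7 reg=7
step 12: T1 LOAD ⇒ load; ctr=7 reg=7
step 13: T1 CAS ⇒ ok; ctr=8 reg=7
step 14: T0 CAS ⇒ retry; ctr=8 reg=7

B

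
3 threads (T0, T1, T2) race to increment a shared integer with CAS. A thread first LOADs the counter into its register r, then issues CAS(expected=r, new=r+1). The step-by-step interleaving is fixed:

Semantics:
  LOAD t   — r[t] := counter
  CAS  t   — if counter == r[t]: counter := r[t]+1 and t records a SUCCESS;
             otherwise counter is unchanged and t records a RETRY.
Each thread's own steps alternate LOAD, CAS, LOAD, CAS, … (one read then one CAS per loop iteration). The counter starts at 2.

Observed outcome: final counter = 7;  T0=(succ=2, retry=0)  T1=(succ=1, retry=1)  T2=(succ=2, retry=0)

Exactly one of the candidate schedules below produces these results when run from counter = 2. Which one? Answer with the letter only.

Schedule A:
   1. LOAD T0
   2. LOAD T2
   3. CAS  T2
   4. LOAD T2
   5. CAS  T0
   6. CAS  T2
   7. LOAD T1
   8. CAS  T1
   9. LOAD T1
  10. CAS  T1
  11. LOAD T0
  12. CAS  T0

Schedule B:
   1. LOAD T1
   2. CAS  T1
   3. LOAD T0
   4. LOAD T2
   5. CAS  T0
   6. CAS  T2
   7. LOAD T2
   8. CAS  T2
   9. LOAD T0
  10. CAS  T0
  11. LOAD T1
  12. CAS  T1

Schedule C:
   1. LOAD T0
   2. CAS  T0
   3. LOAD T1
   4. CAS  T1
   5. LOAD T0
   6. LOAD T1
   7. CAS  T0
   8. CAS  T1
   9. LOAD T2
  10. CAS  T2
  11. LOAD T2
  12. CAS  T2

C

Run C:
   1) LOAD T0:  M=2  r_T0=2
   2) CAS  T0:  M=3  r_T0=2 ✓
   3) LOAD T1:  M=3  r_T1=3
   4) CAS  T1:  M=4  r_T1=3 ✓
   5) LOAD T0:  M=4  r_T0=4
   6) LOAD T1:  M=4  r_T1=4
   7) CAS  T0:  M=5  r_T0=4 ✓
   8) CAS  T1:  M=5  r_T1=4 ✗
   9) LOAD T2:  M=5  r_T2=5
  10) CAS  T2:  M=6  r_T2=5 ✓
  11) LOAD T2:  M=6  r_T2=6
  12) CAS  T2:  M=7  r_T2=6 ✓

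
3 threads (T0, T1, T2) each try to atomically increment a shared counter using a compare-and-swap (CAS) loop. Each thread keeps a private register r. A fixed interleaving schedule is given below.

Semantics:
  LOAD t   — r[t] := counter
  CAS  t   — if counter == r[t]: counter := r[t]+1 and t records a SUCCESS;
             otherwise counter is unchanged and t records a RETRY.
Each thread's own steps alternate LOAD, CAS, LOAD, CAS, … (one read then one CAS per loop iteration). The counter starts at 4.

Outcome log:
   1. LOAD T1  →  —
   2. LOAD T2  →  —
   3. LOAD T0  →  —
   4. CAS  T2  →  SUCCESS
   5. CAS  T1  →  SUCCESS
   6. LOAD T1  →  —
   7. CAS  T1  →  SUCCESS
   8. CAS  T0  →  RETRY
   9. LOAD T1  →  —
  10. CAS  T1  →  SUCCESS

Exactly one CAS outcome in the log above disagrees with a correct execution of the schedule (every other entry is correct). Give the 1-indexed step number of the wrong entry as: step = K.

step = 5

Reference trace:
1. LOAD T1 → mem=4 r[T1]=4 [LOAD]
2. LOAD T2 → mem=4 r[T2]=4 [LOAD]
3. LOAD T0 → mem=4 r[T0]=4 [LOAD]
4. CAS T2 → mem=5 r[T2]=4 [OK]
5. CAS T1 → mem=5 r[T1]=4 [RETRY]
6. LOAD T1 → mem=5 r[T1]=5 [LOAD]
7. CAS T1 → mem=6 r[T1]=5 [OK]
8. CAS T0 → mem=6 r[T0]=4 [RETRY]
9. LOAD T1 → mem=6 r[T1]=6 [LOAD]
10. CAS T1 → mem=7 r[T1]=6 [OK]
Log disagrees first at step 5.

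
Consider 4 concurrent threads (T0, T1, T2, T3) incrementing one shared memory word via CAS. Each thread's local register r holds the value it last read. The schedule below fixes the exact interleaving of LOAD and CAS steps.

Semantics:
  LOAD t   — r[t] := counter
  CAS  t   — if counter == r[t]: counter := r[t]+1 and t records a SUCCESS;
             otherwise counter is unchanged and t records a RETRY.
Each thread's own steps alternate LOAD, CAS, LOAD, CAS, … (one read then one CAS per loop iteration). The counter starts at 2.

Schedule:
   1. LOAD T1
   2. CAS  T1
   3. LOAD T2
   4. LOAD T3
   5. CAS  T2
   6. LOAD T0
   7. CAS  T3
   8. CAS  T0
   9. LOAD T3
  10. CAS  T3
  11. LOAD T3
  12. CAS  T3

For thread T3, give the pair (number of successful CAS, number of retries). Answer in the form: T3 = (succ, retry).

T3 = (2, 1)

T1 LOAD — after: cnt=2, r=2 — load
T1 CAS — after: cnt=3, r=2 — ok
T2 LOAD — after: cnt=3, r=3 — load
T3 LOAD — after: cnt=3, r=3 — load
T2 CAS — after: cnt=4, r=3 — ok
T0 LOAD — after: cnt=4, r=4 — load
T3 CAS — after: cnt=4, r=3 — retry
T0 CAS — after: cnt=5, r=4 — ok
T3 LOAD — after: cnt=5, r=5 — load
T3 CAS — after: cnt=6, r=5 — ok
T3 LOAD — after: cnt=6, r=6 — load
T3 CAS — after: cnt=7, r=6 — ok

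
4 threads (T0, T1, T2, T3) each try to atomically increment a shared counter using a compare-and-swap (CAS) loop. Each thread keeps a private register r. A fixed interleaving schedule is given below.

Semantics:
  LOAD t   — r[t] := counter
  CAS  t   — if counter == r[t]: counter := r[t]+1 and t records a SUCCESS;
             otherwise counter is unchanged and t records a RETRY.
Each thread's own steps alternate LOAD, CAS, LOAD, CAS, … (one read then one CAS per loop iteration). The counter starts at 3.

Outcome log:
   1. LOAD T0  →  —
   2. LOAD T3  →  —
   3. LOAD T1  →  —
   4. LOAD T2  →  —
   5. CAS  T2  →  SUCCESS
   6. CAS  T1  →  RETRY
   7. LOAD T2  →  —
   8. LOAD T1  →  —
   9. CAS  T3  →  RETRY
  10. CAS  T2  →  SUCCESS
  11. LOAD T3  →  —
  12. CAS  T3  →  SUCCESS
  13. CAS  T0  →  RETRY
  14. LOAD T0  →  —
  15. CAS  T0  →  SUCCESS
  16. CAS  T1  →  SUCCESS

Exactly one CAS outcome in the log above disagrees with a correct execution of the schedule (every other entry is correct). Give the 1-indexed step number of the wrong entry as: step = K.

Correct run:
#1 T0 reads 3
#2 T3 reads 3
#3 T1 reads 3
#4 T2 reads 3
#5 T2 CAS(3→4) writes; counter now 4
#6 T1 CAS(3→4) fails; counter now 4
#7 T2 reads 4
#8 T1 reads 4
#9 T3 CAS(3→4) fails; counter now 4
#10 T2 CAS(4→5) writes; counter now 5
#11 T3 reads 5
#12 T3 CAS(5→6) writes; counter now 6
#13 T0 CAS(3→4) fails; counter now 6
#14 T0 reads 6
#15 T0 CAS(6→7) writes; counter now 7
#16 T1 CAS(4→5) fails; counter now 7
Mismatch at 16.

step = 16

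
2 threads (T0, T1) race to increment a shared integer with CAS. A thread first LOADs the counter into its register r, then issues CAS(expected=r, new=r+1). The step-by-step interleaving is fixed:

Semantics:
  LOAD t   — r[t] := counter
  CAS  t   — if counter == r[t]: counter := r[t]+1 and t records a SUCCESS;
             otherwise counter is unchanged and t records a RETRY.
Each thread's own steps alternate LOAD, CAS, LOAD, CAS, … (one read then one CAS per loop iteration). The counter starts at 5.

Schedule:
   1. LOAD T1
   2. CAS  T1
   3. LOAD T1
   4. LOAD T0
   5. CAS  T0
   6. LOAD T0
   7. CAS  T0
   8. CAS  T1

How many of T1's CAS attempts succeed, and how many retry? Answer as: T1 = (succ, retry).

T1 = (1, 1)

step 1: T1 LOAD ⇒ load; ctr=5 reg=5
step 2: T1 CAS ⇒ ok; ctr=6 reg=5
step 3: T1 LOAD ⇒ load; ctr=6 reg=6
step 4: T0 LOAD ⇒ load; ctr=6 reg=6
step 5: T0 CAS ⇒ ok; ctr=7 reg=6
step 6: T0 LOAD ⇒ load; ctr=7 reg=7
step 7: T0 CAS ⇒ ok; ctr=8 reg=7
step 8: T1 CAS ⇒ retry; ctr=8 reg=6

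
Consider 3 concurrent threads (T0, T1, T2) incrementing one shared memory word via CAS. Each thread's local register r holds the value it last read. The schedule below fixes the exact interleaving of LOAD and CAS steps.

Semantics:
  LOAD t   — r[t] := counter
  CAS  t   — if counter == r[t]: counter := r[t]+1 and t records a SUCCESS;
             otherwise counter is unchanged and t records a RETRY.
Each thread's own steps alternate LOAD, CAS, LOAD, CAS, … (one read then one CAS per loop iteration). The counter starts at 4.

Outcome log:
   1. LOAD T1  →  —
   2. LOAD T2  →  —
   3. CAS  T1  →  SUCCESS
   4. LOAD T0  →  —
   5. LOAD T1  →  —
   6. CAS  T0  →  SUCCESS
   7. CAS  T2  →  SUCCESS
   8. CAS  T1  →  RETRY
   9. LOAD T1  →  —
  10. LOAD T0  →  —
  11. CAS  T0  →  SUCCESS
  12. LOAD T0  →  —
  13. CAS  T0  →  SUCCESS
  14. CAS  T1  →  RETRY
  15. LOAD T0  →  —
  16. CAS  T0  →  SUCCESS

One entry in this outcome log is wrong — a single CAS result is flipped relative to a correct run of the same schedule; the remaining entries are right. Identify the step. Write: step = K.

step = 7

Reference trace:
[1] T1.load  rd  (counter 4, T1.r 4)
[2] T2.load  rd  (counter 4, T2.r 4)
[3] T1.cas  hit  (counter 5, T1.r 4)
[4] T0.load  rd  (counter 5, T0.r 5)
[5] T1.load  rd  (counter 5, T1.r 5)
[6] T0.cas  hit  (counter 6, T0.r 5)
[7] T2.cas  miss  (counter 6, T2.r 4)
[8] T1.cas  miss  (counter 6, T1.r 5)
[9] T1.load  rd  (counter 6, T1.r 6)
[10] T0.load  rd  (counter 6, T0.r 6)
[11] T0.cas  hit  (counter 7, T0.r 6)
[12] T0.load  rd  (counter 7, T0.r 7)
[13] T0.cas  hit  (counter 8, T0.r 7)
[14] T1.cas  miss  (counter 8, T1.r 6)
[15] T0.load  rd  (counter 8, T0.r 8)
[16] T0.cas  hit  (counter 9, T0.r 8)
Log disagrees first at step 7.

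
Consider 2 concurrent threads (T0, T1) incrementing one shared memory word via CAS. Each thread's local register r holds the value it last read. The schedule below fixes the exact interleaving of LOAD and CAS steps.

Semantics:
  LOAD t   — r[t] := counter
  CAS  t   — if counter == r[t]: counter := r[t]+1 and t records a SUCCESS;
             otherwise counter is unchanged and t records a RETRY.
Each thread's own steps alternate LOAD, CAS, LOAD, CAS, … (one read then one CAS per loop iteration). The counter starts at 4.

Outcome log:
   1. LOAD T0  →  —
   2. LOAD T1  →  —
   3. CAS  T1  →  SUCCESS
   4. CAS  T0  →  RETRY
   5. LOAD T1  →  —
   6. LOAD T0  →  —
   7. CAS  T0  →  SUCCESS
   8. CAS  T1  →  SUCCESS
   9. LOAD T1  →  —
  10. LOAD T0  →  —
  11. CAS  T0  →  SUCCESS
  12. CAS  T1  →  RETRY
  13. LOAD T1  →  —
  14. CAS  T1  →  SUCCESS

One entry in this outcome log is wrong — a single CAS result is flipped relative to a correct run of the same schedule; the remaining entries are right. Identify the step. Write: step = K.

Correct run:
   1) LOAD T0:  M=4  r_T0=4
   2) LOAD T1:  M=4  r_T1=4
   3) CAS  T1:  M=5  r_T1=4 ✓
   4) CAS  T0:  M=5  r_T0=4 ✗
   5) LOAD T1:  M=5  r_T1=5
   6) LOAD T0:  M=5  r_T0=5
   7) CAS  T0:  M=6  r_T0=5 ✓
   8) CAS  T1:  M=6  r_T1=5 ✗
   9) LOAD T1:  M=6  r_T1=6
  10) LOAD T0:  M=6  r_T0=6
  11) CAS  T0:  M=7  r_T0=6 ✓
  12) CAS  T1:  M=7  r_T1=6 ✗
  13) LOAD T1:  M=7  r_T1=7
  14) CAS  T1:  M=8  r_T1=7 ✓
Flip is step 8.

step = 8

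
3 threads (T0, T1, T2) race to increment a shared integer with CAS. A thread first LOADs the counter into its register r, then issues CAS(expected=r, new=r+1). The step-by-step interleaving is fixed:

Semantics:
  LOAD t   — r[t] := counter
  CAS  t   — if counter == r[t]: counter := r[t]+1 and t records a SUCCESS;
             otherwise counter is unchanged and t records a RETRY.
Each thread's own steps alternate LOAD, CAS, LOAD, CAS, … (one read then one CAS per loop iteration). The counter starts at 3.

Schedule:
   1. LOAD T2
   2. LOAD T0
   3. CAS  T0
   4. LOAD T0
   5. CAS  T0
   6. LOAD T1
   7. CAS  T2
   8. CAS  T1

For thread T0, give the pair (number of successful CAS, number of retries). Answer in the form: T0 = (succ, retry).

T2 LOAD — after: cnt=3, r=3 — load
T0 LOAD — after: cnt=3, r=3 — load
T0 CAS — after: cnt=4, r=3 — ok
T0 LOAD — after: cnt=4, r=4 — load
T0 CAS — after: cnt=5, r=4 — ok
T1 LOAD — after: cnt=5, r=5 — load
T2 CAS — after: cnt=5, r=3 — retry
T1 CAS — after: cnt=6, r=5 — ok

T0 = (2, 0)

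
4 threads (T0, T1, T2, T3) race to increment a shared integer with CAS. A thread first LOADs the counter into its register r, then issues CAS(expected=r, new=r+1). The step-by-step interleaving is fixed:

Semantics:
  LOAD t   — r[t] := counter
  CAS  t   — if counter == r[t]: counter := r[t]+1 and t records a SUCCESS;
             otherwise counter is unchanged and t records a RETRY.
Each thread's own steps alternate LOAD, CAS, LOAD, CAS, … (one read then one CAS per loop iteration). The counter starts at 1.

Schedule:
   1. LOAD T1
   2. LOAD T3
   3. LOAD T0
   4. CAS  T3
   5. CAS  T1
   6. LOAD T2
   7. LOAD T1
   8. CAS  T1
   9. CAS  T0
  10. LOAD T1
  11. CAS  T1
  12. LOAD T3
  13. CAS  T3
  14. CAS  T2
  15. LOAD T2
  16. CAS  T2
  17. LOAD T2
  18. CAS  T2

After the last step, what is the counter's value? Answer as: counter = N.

step 1: T1 LOAD ⇒ load; ctr=1 reg=1
step 2: T3 LOAD ⇒ load; ctr=1 reg=1
step 3: T0 LOAD ⇒ load; ctr=1 reg=1
step 4: T3 CAS ⇒ ok; ctr=2 reg=1
step 5: T1 CAS ⇒ retry; ctr=2 reg=1
step 6: T2 LOAD ⇒ load; ctr=2 reg=2
step 7: T1 LOAD ⇒ load; ctr=2 reg=2
step 8: T1 CAS ⇒ ok; ctr=3 reg=2
step 9: T0 CAS ⇒ retry; ctr=3 reg=1
step 10: T1 LOAD ⇒ load; ctr=3 reg=3
step 11: T1 CAS ⇒ ok; ctr=4 reg=3
step 12: T3 LOAD ⇒ load; ctr=4 reg=4
step 13: T3 CAS ⇒ ok; ctr=5 reg=4
step 14: T2 CAS ⇒ retry; ctr=5 reg=2
step 15: T2 LOAD ⇒ load; ctr=5 reg=5
step 16: T2 CAS ⇒ ok; ctr=6 reg=5
step 17: T2 LOAD ⇒ load; ctr=6 reg=6
step 18: T2 CAS ⇒ ok; ctr=7 reg=6

counter = 7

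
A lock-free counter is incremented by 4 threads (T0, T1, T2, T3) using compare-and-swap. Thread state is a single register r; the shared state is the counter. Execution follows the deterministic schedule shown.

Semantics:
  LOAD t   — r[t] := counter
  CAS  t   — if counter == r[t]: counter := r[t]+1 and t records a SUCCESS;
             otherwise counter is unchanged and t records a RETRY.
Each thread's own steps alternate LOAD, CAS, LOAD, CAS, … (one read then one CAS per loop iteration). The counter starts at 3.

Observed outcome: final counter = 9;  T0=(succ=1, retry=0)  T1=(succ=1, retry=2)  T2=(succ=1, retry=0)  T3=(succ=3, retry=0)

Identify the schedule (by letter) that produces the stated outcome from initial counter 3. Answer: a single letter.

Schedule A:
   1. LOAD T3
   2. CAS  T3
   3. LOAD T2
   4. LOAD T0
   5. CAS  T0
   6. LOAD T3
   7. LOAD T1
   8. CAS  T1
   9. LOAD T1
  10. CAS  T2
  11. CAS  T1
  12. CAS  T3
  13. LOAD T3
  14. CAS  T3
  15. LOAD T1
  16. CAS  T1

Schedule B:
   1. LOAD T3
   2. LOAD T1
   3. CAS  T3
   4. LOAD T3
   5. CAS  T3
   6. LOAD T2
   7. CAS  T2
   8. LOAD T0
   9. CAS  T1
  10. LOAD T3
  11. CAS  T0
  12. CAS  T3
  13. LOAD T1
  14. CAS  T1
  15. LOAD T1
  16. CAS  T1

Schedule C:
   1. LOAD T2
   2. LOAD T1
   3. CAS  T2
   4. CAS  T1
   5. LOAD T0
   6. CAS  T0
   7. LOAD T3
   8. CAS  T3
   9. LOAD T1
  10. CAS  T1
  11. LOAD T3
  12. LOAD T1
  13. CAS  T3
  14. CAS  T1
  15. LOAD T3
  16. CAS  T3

C

Simulating candidate C:
[1] T2.load  rd  (counter 3, T2.r 3)
[2] T1.load  rd  (counter 3, T1.r 3)
[3] T2.cas  hit  (counter 4, T2.r 3)
[4] T1.cas  miss  (counter 4, T1.r 3)
[5] T0.load  rd  (counter 4, T0.r 4)
[6] T0.cas  hit  (counter 5, T0.r 4)
[7] T3.load  rd  (counter 5, T3.r 5)
[8] T3.cas  hit  (counter 6, T3.r 5)
[9] T1.load  rd  (counter 6, T1.r 6)
[10] T1.cas  hit  (counter 7, T1.r 6)
[11] T3.load  rd  (counter 7, T3.r 7)
[12] T1.load  rd  (counter 7, T1.r 7)
[13] T3.cas  hit  (counter 8, T3.r 7)
[14] T1.cas  miss  (counter 8, T1.r 7)
[15] T3.load  rd  (counter 8, T3.r 8)
[16] T3.cas  hit  (counter 9, T3.r 8)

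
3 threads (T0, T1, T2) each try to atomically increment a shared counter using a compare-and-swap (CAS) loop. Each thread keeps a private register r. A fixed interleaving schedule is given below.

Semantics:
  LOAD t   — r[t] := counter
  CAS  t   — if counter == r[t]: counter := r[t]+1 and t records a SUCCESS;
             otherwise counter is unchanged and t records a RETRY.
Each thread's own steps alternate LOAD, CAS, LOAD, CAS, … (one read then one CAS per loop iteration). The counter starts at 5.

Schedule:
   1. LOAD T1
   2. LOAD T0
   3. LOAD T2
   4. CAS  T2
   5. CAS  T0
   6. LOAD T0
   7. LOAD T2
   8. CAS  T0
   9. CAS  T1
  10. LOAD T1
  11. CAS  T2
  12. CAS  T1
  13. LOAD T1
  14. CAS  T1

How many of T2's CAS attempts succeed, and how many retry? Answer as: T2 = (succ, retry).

step 1: T1 LOAD ⇒ load; ctr=5 reg=5
step 2: T0 LOAD ⇒ load; ctr=5 reg=5
step 3: T2 LOAD ⇒ load; ctr=5 reg=5
step 4: T2 CAS ⇒ ok; ctr=6 reg=5
step 5: T0 CAS ⇒ retry; ctr=6 reg=5
step 6: T0 LOAD ⇒ load; ctr=6 reg=6
step 7: T2 LOAD ⇒ load; ctr=6 reg=6
step 8: T0 CAS ⇒ ok; ctr=7 reg=6
step 9: T1 CAS ⇒ retry; ctr=7 reg=5
step 10: T1 LOAD ⇒ load; ctr=7 reg=7
step 11: T2 CAS ⇒ retry; ctr=7 reg=6
step 12: T1 CAS ⇒ ok; ctr=8 reg=7
step 13: T1 LOAD ⇒ load; ctr=8 reg=8
step 14: T1 CAS ⇒ ok; ctr=9 reg=8

T2 = (1, 1)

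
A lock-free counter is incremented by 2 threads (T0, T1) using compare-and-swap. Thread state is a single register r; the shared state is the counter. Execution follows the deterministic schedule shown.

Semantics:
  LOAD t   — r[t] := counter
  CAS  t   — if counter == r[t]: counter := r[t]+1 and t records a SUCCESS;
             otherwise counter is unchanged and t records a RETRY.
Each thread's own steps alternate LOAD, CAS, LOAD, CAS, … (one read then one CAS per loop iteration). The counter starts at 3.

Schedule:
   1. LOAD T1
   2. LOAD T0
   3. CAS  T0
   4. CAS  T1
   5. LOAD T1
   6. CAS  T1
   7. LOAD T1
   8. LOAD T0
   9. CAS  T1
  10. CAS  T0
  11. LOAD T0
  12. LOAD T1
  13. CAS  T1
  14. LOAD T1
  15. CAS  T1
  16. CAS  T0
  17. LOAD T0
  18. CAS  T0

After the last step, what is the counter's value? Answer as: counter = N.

step 1: T1 LOAD ⇒ load; ctr=3 reg=3
step 2: T0 LOAD ⇒ load; ctr=3 reg=3
step 3: T0 CAS ⇒ ok; ctr=4 reg=3
step 4: T1 CAS ⇒ retry; ctr=4 reg=3
step 5: T1 LOAD ⇒ load; ctr=4 reg=4
step 6: T1 CAS ⇒ ok; ctr=5 reg=4
step 7: T1 LOAD ⇒ load; ctr=5 reg=5
step 8: T0 LOAD ⇒ load; ctr=5 reg=5
step 9: T1 CAS ⇒ ok; ctr=6 reg=5
step 10: T0 CAS ⇒ retry; ctr=6 reg=5
step 11: T0 LOAD ⇒ load; ctr=6 reg=6
step 12: T1 LOAD ⇒ load; ctr=6 reg=6
step 13: T1 CAS ⇒ ok; ctr=7 reg=6
step 14: T1 LOAD ⇒ load; ctr=7 reg=7
step 15: T1 CAS ⇒ ok; ctr=8 reg=7
step 16: T0 CAS ⇒ retry; ctr=8 reg=6
step 17: T0 LOAD ⇒ load; ctr=8 reg=8
step 18: T0 CAS ⇒ ok; ctr=9 reg=8

counter = 9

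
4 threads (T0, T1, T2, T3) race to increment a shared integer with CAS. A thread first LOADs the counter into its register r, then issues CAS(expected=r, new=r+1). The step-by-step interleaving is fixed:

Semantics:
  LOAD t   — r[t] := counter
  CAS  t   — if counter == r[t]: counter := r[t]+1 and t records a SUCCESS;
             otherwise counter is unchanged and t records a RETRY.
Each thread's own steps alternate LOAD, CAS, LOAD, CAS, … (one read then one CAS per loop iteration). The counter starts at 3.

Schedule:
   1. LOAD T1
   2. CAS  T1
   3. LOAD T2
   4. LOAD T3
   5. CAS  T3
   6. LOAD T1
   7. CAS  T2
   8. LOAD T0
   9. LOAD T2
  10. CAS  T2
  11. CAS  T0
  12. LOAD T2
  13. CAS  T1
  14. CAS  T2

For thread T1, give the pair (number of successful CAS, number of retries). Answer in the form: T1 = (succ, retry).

T1 = (1, 1)

1. LOAD T1 → mem=3 r[T1]=3 [LOAD]
2. CAS T1 → mem=4 r[T1]=3 [OK]
3. LOAD T2 → mem=4 r[T2]=4 [LOAD]
4. LOAD T3 → mem=4 r[T3]=4 [LOAD]
5. CAS T3 → mem=5 r[T3]=4 [OK]
6. LOAD T1 → mem=5 r[T1]=5 [LOAD]
7. CAS T2 → mem=5 r[T2]=4 [RETRY]
8. LOAD T0 → mem=5 r[T0]=5 [LOAD]
9. LOAD T2 → mem=5 r[T2]=5 [LOAD]
10. CAS T2 → mem=6 r[T2]=5 [OK]
11. CAS T0 → mem=6 r[T0]=5 [RETRY]
12. LOAD T2 → mem=6 r[T2]=6 [LOAD]
13. CAS T1 → mem=6 r[T1]=5 [RETRY]
14. CAS T2 → mem=7 r[T2]=6 [OK]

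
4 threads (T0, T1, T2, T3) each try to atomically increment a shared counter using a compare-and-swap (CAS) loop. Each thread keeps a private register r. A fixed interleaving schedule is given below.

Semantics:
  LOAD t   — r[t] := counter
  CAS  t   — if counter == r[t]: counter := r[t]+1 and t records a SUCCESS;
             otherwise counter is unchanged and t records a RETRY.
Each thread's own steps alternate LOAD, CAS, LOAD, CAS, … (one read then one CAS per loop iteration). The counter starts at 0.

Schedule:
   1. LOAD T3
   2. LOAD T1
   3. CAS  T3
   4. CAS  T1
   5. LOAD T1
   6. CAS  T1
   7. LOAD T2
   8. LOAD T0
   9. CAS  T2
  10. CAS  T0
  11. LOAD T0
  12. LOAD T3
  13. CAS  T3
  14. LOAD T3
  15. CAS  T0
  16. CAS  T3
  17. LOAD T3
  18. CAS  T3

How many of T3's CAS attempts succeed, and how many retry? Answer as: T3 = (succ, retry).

[1] T3.load  rd  (counter 0, T3.r 0)
[2] T1.load  rd  (counter 0, T1.r 0)
[3] T3.cas  hit  (counter 1, T3.r 0)
[4] T1.cas  miss  (counter 1, T1.r 0)
[5] T1.load  rd  (counter 1, T1.r 1)
[6] T1.cas  hit  (counter 2, T1.r 1)
[7] T2.load  rd  (counter 2, T2.r 2)
[8] T0.load  rd  (counter 2, T0.r 2)
[9] T2.cas  hit  (counter 3, T2.r 2)
[10] T0.cas  miss  (counter 3, T0.r 2)
[11] T0.load  rd  (counter 3, T0.r 3)
[12] T3.load  rd  (counter 3, T3.r 3)
[13] T3.cas  hit  (counter 4, T3.r 3)
[14] T3.load  rd  (counter 4, T3.r 4)
[15] T0.cas  miss  (counter 4, T0.r 3)
[16] T3.cas  hit  (counter 5, T3.r 4)
[17] T3.load  rd  (counter 5, T3.r 5)
[18] T3.cas  hit  (counter 6, T3.r 5)

T3 = (4, 0)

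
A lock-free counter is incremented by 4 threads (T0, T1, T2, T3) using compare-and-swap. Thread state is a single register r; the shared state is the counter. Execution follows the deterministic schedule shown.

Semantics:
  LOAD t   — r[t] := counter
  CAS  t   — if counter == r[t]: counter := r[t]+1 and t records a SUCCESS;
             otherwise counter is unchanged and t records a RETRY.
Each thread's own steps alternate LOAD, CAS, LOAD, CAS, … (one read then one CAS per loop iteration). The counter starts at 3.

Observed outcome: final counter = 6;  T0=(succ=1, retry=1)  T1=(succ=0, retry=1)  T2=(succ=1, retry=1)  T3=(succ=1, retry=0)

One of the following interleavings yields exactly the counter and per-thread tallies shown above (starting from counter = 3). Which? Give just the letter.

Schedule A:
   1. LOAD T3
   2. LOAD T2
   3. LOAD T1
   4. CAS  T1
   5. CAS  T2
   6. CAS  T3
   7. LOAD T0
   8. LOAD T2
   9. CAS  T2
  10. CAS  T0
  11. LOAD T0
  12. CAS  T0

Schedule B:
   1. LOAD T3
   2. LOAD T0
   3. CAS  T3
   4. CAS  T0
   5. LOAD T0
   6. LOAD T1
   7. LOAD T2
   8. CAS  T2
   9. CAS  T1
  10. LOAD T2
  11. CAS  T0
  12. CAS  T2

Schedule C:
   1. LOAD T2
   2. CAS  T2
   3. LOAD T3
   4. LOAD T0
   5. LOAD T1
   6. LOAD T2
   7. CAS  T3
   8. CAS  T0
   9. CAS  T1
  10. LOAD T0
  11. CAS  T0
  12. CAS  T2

C

Simulating candidate C:
step 1: T2 LOAD ⇒ load; ctr=3 reg=3
step 2: T2 CAS ⇒ ok; ctr=4 reg=3
step 3: T3 LOAD ⇒ load; ctr=4 reg=4
step 4: T0 LOAD ⇒ load; ctr=4 reg=4
step 5: T1 LOAD ⇒ load; ctr=4 reg=4
step 6: T2 LOAD ⇒ load; ctr=4 reg=4
step 7: T3 CAS ⇒ ok; ctr=5 reg=4
step 8: T0 CAS ⇒ retry; ctr=5 reg=4
step 9: T1 CAS ⇒ retry; ctr=5 reg=4
step 10: T0 LOAD ⇒ load; ctr=5 reg=5
step 11: T0 CAS ⇒ ok; ctr=6 reg=5
step 12: T2 CAS ⇒ retry; ctr=6 reg=4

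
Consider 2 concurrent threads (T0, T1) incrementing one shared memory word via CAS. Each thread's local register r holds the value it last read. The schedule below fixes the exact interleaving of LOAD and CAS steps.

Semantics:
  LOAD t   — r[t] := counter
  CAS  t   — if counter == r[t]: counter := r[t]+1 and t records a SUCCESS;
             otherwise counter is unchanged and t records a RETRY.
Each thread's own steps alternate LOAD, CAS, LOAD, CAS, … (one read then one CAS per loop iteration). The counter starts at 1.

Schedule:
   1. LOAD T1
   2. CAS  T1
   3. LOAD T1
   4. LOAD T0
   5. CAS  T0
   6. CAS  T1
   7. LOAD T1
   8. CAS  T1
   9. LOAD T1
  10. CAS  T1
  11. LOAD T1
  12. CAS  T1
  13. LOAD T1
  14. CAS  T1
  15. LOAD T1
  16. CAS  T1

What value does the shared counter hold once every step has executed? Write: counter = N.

T1 LOAD — after: cnt=1, r=1 — load
T1 CAS — after: cnt=2, r=1 — ok
T1 LOAD — after: cnt=2, r=2 — load
T0 LOAD — after: cnt=2, r=2 — load
T0 CAS — after: cnt=3, r=2 — ok
T1 CAS — after: cnt=3, r=2 — retry
T1 LOAD — after: cnt=3, r=3 — load
T1 CAS — after: cnt=4, r=3 — ok
T1 LOAD — after: cnt=4, r=4 — load
T1 CAS — after: cnt=5, r=4 — ok
T1 LOAD — after: cnt=5, r=5 — load
T1 CAS — after: cnt=6, r=5 — ok
T1 LOAD — after: cnt=6, r=6 — load
T1 CAS — after: cnt=7, r=6 — ok
T1 LOAD — after: cnt=7, r=7 — load
T1 CAS — after: cnt=8, r=7 — ok

counter = 8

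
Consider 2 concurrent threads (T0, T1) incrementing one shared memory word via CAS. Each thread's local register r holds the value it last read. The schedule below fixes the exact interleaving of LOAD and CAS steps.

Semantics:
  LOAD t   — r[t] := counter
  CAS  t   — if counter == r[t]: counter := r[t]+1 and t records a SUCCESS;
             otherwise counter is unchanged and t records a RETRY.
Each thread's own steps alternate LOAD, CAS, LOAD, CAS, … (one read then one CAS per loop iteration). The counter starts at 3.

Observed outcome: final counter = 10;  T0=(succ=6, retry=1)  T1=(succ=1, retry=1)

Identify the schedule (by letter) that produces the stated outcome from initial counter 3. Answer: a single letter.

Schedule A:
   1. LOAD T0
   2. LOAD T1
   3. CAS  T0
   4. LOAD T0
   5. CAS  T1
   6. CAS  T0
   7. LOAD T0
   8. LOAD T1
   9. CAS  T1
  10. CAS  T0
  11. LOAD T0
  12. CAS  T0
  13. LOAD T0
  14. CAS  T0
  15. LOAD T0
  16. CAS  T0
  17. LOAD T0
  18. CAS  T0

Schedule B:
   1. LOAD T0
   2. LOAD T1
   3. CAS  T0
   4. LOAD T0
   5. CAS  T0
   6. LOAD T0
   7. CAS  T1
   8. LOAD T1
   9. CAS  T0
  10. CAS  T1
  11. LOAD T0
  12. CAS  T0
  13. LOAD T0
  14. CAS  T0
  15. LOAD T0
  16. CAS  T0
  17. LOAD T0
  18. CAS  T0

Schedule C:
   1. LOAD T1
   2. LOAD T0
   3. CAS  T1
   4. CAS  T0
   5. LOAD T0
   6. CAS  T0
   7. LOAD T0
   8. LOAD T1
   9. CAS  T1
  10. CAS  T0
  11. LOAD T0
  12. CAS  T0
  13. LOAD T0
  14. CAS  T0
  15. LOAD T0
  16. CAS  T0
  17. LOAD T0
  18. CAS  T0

Simulating candidate A:
   1) LOAD T0:  M=3  r_T0=3
   2) LOAD T1:  M=3  r_T1=3
   3) CAS  T0:  M=4  r_T0=3 ✓
   4) LOAD T0:  M=4  r_T0=4
   5) CAS  T1:  M=4  r_T1=3 ✗
   6) CAS  T0:  M=5  r_T0=4 ✓
   7) LOAD T0:  M=5  r_T0=5
   8) LOAD T1:  M=5  r_T1=5
   9) CAS  T1:  M=6  r_T1=5 ✓
  10) CAS  T0:  M=6  r_T0=5 ✗
  11) LOAD T0:  M=6  r_T0=6
  12) CAS  T0:  M=7  r_T0=6 ✓
  13) LOAD T0:  M=7  r_T0=7
  14) CAS  T0:  M=8  r_T0=7 ✓
  15) LOAD T0:  M=8  r_T0=8
  16) CAS  T0:  M=9  r_T0=8 ✓
  17) LOAD T0:  M=9  r_T0=9
  18) CAS  T0:  M=10  r_T0=9 ✓

A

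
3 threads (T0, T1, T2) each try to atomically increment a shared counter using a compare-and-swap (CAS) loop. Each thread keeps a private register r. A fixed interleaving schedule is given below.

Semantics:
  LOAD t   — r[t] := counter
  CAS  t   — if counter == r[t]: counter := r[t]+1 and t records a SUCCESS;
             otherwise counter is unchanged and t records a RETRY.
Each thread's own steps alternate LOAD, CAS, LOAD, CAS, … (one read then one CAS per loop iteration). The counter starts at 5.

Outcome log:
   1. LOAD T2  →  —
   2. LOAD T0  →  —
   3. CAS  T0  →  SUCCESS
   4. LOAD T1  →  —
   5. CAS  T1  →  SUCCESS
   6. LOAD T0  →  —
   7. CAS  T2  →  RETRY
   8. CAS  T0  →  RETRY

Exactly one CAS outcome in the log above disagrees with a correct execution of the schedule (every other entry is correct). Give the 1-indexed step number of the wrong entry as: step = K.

Reference trace:
   1) LOAD T2:  M=5  r_T2=5
   2) LOAD T0:  M=5  r_T0=5
   3) CAS  T0:  M=6  r_T0=5 ✓
   4) LOAD T1:  M=6  r_T1=6
   5) CAS  T1:  M=7  r_T1=6 ✓
   6) LOAD T0:  M=7  r_T0=7
   7) CAS  T2:  M=7  r_T2=5 ✗
   8) CAS  T0:  M=8  r_T0=7 ✓
Log disagrees first at step 8.

step = 8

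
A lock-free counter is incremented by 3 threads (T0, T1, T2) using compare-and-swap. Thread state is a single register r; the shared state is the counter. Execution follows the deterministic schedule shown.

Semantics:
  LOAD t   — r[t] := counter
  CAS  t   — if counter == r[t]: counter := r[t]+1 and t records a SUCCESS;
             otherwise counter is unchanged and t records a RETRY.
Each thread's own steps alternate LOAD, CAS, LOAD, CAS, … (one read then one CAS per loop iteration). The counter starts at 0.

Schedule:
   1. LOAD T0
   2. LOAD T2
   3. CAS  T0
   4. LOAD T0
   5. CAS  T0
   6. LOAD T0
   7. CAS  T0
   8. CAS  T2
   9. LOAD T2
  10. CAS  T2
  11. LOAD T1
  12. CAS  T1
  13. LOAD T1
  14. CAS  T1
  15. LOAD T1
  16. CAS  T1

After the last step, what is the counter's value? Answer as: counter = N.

[1] T0.load  rd  (counter 0, T0.r 0)
[2] T2.load  rd  (counter 0, T2.r 0)
[3] T0.cas  hit  (counter 1, T0.r 0)
[4] T0.load  rd  (counter 1, T0.r 1)
[5] T0.cas  hit  (counter 2, T0.r 1)
[6] T0.load  rd  (counter 2, T0.r 2)
[7] T0.cas  hit  (counter 3, T0.r 2)
[8] T2.cas  miss  (counter 3, T2.r 0)
[9] T2.load  rd  (counter 3, T2.r 3)
[10] T2.cas  hit  (counter 4, T2.r 3)
[11] T1.load  rd  (counter 4, T1.r 4)
[12] T1.cas  hit  (counter 5, T1.r 4)
[13] T1.load  rd  (counter 5, T1.r 5)
[14] T1.cas  hit  (counter 6, T1.r 5)
[15] T1.load  rd  (counter 6, T1.r 6)
[16] T1.cas  hit  (counter 7, T1.r 6)

counter = 7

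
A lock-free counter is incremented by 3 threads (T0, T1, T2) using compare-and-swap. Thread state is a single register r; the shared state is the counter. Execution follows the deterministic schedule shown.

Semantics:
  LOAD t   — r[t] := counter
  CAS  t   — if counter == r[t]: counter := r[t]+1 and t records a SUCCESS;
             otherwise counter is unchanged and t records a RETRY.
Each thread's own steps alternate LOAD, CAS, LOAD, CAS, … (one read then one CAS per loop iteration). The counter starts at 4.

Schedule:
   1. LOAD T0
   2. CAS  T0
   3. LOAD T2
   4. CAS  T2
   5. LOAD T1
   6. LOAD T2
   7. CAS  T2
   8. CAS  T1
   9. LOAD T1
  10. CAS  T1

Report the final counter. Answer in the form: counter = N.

[1] T0.load  rd  (counter 4, T0.r 4)
[2] T0.cas  hit  (counter 5, T0.r 4)
[3] T2.load  rd  (counter 5, T2.r 5)
[4] T2.cas  hit  (counter 6, T2.r 5)
[5] T1.load  rd  (counter 6, T1.r 6)
[6] T2.load  rd  (counter 6, T2.r 6)
[7] T2.cas  hit  (counter 7, T2.r 6)
[8] T1.cas  miss  (counter 7, T1.r 6)
[9] T1.load  rd  (counter 7, T1.r 7)
[10] T1.cas  hit  (counter 8, T1.r 7)

counter = 8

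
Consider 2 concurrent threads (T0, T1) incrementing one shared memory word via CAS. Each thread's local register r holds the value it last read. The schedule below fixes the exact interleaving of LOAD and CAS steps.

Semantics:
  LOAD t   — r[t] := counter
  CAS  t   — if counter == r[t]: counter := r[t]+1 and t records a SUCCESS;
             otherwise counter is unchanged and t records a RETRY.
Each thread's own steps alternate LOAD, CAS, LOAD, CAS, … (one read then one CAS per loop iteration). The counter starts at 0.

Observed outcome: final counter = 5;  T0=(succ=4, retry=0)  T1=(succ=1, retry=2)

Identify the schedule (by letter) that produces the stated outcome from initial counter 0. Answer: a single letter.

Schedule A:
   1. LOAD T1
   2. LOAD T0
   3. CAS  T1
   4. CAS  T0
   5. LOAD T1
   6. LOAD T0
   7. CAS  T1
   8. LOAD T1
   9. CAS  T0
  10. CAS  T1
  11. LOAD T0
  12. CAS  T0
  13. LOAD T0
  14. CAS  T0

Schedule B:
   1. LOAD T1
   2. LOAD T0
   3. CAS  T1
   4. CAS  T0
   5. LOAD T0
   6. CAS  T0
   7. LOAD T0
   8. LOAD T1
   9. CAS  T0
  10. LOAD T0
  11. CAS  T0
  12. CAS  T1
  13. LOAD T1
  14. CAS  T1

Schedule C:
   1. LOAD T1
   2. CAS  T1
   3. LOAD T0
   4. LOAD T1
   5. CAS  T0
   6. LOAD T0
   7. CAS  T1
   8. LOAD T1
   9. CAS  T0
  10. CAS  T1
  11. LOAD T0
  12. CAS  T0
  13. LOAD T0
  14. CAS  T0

Tracing schedule C:
T1 LOAD — after: cnt=0, r=0 — load
T1 CAS — after: cnt=1, r=0 — ok
T0 LOAD — after: cnt=1, r=1 — load
T1 LOAD — after: cnt=1, r=1 — load
T0 CAS — after: cnt=2, r=1 — ok
T0 LOAD — after: cnt=2, r=2 — load
T1 CAS — after: cnt=2, r=1 — retry
T1 LOAD — after: cnt=2, r=2 — load
T0 CAS — after: cnt=3, r=2 — ok
T1 CAS — after: cnt=3, r=2 — retry
T0 LOAD — after: cnt=3, r=3 — load
T0 CAS — after: cnt=4, r=3 — ok
T0 LOAD — after: cnt=4, r=4 — load
T0 CAS — after: cnt=5, r=4 — ok

C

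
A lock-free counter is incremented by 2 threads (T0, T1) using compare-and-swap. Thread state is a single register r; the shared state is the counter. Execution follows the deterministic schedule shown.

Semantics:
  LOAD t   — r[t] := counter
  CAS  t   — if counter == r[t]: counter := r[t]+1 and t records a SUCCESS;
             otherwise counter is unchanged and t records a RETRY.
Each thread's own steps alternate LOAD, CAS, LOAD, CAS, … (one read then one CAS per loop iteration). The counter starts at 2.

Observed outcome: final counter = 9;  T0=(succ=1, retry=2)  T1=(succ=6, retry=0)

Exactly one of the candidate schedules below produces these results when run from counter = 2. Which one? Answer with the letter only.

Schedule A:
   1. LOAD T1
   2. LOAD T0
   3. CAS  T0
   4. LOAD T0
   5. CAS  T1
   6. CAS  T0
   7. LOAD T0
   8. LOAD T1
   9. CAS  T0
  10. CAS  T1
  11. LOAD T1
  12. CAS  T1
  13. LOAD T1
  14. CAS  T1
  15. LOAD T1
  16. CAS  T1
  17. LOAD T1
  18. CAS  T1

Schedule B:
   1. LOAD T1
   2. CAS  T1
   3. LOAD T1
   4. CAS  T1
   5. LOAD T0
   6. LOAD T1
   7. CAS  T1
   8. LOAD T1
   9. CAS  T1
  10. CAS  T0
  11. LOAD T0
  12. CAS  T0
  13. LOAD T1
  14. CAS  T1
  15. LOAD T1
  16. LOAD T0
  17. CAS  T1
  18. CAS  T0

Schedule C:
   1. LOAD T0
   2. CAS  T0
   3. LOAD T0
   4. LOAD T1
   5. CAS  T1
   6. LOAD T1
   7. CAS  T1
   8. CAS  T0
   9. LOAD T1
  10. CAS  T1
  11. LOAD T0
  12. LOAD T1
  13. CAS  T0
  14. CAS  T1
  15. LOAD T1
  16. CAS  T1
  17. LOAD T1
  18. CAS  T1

B

Simulating candidate B:
T1 LOAD — after: cnt=2, r=2 — load
T1 CAS — after: cnt=3, r=2 — ok
T1 LOAD — after: cnt=3, r=3 — load
T1 CAS — after: cnt=4, r=3 — ok
T0 LOAD — after: cnt=4, r=4 — load
T1 LOAD — after: cnt=4, r=4 — load
T1 CAS — after: cnt=5, r=4 — ok
T1 LOAD — after: cnt=5, r=5 — load
T1 CAS — after: cnt=6, r=5 — ok
T0 CAS — after: cnt=6, r=4 — retry
T0 LOAD — after: cnt=6, r=6 — load
T0 CAS — after: cnt=7, r=6 — ok
T1 LOAD — after: cnt=7, r=7 — load
T1 CAS — after: cnt=8, r=7 — ok
T1 LOAD — after: cnt=8, r=8 — load
T0 LOAD — after: cnt=8, r=8 — load
T1 CAS — after: cnt=9, r=8 — ok
T0 CAS — after: cnt=9, r=8 — retry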